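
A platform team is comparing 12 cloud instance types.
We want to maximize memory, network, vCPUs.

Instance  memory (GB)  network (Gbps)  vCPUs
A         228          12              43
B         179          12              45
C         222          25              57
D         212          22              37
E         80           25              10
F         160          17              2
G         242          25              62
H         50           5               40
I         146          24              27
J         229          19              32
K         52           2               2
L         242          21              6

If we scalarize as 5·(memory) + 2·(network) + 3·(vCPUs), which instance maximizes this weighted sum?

A: 5·228 + 2·12 + 3·43 = 1293
B: 5·179 + 2·12 + 3·45 = 1054
C: 5·222 + 2·25 + 3·57 = 1331
D: 5·212 + 2·22 + 3·37 = 1215
E: 5·80 + 2·25 + 3·10 = 480
F: 5·160 + 2·17 + 3·2 = 840
G: 5·242 + 2·25 + 3·62 = 1446
H: 5·50 + 2·5 + 3·40 = 380
I: 5·146 + 2·24 + 3·27 = 859
J: 5·229 + 2·19 + 3·32 = 1279
K: 5·52 + 2·2 + 3·2 = 270
L: 5·242 + 2·21 + 3·6 = 1270
Highest: G at 1446.

G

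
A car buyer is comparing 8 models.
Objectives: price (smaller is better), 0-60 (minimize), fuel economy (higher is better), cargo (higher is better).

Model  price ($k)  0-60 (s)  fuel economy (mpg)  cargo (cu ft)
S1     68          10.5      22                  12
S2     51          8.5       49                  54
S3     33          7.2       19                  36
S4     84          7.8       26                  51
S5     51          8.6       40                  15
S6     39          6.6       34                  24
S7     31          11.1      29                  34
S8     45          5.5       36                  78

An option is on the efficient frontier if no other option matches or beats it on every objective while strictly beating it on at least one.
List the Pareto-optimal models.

S2, S3, S6, S7, S8

S1: dominated by S2 (price 51≤68, 0-60 8.5≤10.5, fuel economy 49≥22, cargo 54≥12).
S2: not dominated (best fuel economy).
S3: not dominated.
S4: dominated by S8 (price 45≤84, 0-60 5.5≤7.8, fuel economy 36≥26, cargo 78≥51).
S5: dominated by S2 (price 51≤51, 0-60 8.5≤8.6, fuel economy 49≥40, cargo 54≥15).
S6: not dominated.
S7: not dominated (best price).
S8: not dominated (best 0-60).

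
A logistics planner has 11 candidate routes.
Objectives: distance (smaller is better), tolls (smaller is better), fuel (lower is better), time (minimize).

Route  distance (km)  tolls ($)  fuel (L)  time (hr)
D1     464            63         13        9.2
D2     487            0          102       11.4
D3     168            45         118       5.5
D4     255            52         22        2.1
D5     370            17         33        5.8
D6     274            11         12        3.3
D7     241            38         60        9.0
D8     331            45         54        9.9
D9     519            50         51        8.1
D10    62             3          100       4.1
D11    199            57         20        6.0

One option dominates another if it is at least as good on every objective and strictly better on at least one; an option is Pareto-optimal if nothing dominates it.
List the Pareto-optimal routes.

D1: dominated by D6 (distance 274≤464, tolls 11≤63, fuel 12≤13, time 3.3≤9.2).
D2: not dominated (best tolls).
D3: dominated by D10 (distance 62≤168, tolls 3≤45, fuel 100≤118, time 4.1≤5.5).
D4: not dominated (best time).
D5: dominated by D6 (distance 274≤370, tolls 11≤17, fuel 12≤33, time 3.3≤5.8).
D6: not dominated (best fuel).
D7: not dominated.
D8: dominated by D6 (distance 274≤331, tolls 11≤45, fuel 12≤54, time 3.3≤9.9).
D9: dominated by D5 (distance 370≤519, tolls 17≤50, fuel 33≤51, time 5.8≤8.1).
D10: not dominated (best distance).
D11: not dominated.

D2, D4, D6, D7, D10, D11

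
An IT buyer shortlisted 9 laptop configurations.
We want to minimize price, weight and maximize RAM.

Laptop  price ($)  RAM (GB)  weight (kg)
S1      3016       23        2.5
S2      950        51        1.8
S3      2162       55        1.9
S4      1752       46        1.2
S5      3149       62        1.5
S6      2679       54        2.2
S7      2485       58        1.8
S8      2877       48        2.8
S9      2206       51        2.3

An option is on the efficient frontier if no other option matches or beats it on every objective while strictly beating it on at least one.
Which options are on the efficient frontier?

S1: dominated by S2 (price 950≤3016, RAM 51≥23, weight 1.8≤2.5).
S2: not dominated (best price).
S3: not dominated.
S4: not dominated (best weight).
S5: not dominated (best RAM).
S6: dominated by S3 (price 2162≤2679, RAM 55≥54, weight 1.9≤2.2).
S7: not dominated.
S8: dominated by S2 (price 950≤2877, RAM 51≥48, weight 1.8≤2.8).
S9: dominated by S2 (price 950≤2206, RAM 51≥51, weight 1.8≤2.3).

S2, S3, S4, S5, S7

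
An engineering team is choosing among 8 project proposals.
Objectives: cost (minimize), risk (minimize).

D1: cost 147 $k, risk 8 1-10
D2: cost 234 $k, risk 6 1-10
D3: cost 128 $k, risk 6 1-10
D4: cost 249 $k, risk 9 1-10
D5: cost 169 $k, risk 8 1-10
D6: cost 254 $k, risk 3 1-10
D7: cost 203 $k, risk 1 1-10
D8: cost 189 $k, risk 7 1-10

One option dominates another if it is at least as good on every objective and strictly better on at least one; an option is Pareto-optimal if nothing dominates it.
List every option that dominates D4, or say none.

D1, D2, D3, D5, D7, D8

D1: cost 147≤249, risk 8≤9 — dominates D4.
D2: cost 234≤249, risk 6≤9 — dominates D4.
D3: cost 128≤249, risk 6≤9 — dominates D4.
D5: cost 169≤249, risk 8≤9 — dominates D4.
D7: cost 203≤249, risk 1≤9 — dominates D4.
D8: cost 189≤249, risk 7≤9 — dominates D4.
Others (D6) are each worse than D4 on at least one objective.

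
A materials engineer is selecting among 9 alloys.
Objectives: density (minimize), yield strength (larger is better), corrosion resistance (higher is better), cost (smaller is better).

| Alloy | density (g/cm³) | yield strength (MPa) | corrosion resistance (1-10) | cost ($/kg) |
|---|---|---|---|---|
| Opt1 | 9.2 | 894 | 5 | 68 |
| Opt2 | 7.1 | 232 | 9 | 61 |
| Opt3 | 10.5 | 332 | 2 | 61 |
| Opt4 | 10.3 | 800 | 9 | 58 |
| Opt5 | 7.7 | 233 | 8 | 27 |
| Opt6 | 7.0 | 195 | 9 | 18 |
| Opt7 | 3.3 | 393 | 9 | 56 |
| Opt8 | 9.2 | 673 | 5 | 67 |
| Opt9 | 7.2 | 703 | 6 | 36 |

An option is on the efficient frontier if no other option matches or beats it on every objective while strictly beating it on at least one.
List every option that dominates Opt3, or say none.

Opt4: density 10.3≤10.5, yield strength 800≥332, corrosion resistance 9≥2, cost 58≤61 — dominates Opt3.
Opt7: density 3.3≤10.5, yield strength 393≥332, corrosion resistance 9≥2, cost 56≤61 — dominates Opt3.
Opt9: density 7.2≤10.5, yield strength 703≥332, corrosion resistance 6≥2, cost 36≤61 — dominates Opt3.
Others (Opt1, Opt2, Opt5, Opt6, Opt8) are each worse than Opt3 on at least one objective.

Opt4, Opt7, Opt9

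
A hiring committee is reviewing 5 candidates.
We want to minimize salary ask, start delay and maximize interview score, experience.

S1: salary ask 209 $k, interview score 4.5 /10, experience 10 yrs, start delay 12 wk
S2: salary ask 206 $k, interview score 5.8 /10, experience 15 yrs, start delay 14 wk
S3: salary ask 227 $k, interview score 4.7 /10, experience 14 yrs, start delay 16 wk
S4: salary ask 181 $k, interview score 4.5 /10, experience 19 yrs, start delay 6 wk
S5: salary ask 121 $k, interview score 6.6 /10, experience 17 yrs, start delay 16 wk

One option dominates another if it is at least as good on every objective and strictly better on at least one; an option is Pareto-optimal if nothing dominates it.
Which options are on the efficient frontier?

S2, S4, S5

S1: dominated by S4 (salary ask 181≤209, interview score 4.5≥4.5, experience 19≥10, start delay 6≤12).
S2: not dominated.
S3: dominated by S2 (salary ask 206≤227, interview score 5.8≥4.7, experience 15≥14, start delay 14≤16).
S4: not dominated (best experience).
S5: not dominated (best salary ask).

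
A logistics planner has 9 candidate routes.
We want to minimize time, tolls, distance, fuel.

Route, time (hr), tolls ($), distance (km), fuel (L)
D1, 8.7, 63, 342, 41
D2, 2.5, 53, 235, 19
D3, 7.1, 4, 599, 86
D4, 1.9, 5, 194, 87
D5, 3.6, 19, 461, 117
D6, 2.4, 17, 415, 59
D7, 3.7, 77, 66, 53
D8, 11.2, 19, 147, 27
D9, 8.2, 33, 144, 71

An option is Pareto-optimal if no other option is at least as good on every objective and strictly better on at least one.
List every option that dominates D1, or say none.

D2

D2: time 2.5≤8.7, tolls 53≤63, distance 235≤342, fuel 19≤41 — dominates D1.
Others (D3, D4, D5, D6, D7, D8, D9) are each worse than D1 on at least one objective.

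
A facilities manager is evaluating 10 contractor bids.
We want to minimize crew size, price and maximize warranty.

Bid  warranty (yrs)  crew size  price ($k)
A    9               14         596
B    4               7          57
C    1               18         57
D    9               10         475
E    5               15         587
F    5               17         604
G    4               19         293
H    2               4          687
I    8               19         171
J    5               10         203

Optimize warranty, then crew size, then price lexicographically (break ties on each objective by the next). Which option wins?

D

First maximize warranty: best is 9, kept {A, D}.
Then minimize crew size: best is 10, kept {D}.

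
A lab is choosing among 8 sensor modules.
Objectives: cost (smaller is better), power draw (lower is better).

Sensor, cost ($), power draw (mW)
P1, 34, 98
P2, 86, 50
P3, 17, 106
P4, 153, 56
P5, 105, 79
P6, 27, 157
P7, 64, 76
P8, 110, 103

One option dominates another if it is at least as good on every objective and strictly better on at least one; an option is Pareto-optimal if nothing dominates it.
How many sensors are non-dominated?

4

P1: not dominated.
P2: not dominated (best power draw).
P3: not dominated (best cost).
P4: dominated by P2 (cost 86≤153, power draw 50≤56).
P5: dominated by P2 (cost 86≤105, power draw 50≤79).
P6: dominated by P3 (cost 17≤27, power draw 106≤157).
P7: not dominated.
P8: dominated by P1 (cost 34≤110, power draw 98≤103).
Pareto-optimal: P1, P2, P3, P7 → 4.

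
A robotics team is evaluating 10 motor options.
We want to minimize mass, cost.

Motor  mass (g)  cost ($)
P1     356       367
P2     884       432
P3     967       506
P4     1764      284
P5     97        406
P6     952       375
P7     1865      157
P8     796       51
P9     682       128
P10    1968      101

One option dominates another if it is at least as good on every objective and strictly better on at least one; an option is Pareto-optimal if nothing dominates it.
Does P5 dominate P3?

P5 vs P3: mass 97≤967, cost 406≤506 — P5 is at least as good on every objective with at least one strict improvement.

Yes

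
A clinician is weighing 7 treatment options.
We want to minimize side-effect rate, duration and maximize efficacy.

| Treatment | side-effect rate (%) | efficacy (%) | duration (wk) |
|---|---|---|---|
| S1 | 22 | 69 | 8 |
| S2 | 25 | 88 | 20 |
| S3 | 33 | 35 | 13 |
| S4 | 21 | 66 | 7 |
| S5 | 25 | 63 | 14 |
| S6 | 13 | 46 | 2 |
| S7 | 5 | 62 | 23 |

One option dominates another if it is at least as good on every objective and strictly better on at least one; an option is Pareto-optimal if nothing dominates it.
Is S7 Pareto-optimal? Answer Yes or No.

Yes

S1: worse on side-effect rate (22 vs 5).
S2: worse on side-effect rate (25 vs 5).
S3: worse on side-effect rate (33 vs 5).
S4: worse on side-effect rate (21 vs 5).
S5: worse on side-effect rate (25 vs 5).
S6: worse on side-effect rate (13 vs 5).
No option is at least as good as S7 on every objective and strictly better on one.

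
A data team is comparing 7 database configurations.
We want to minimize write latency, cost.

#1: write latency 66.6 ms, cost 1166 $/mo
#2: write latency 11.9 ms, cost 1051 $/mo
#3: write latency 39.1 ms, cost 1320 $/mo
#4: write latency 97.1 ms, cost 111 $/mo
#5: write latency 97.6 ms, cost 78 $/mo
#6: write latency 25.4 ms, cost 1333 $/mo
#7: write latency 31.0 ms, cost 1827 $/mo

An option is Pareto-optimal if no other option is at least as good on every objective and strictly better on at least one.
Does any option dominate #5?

#1: worse on cost (1166 vs 78).
#2: worse on cost (1051 vs 78).
#3: worse on cost (1320 vs 78).
#4: worse on cost (111 vs 78).
#6: worse on cost (1333 vs 78).
#7: worse on cost (1827 vs 78).
No option is at least as good as #5 on every objective and strictly better on one.

No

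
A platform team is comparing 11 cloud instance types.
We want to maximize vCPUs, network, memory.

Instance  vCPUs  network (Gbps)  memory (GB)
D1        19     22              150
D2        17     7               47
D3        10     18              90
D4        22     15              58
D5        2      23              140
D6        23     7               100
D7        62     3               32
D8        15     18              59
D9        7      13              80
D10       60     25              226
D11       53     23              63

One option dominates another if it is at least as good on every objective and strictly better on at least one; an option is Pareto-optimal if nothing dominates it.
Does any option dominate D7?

D1: worse on vCPUs (19 vs 62).
D2: worse on vCPUs (17 vs 62).
D3: worse on vCPUs (10 vs 62).
D4: worse on vCPUs (22 vs 62).
D5: worse on vCPUs (2 vs 62).
D6: worse on vCPUs (23 vs 62).
D8: worse on vCPUs (15 vs 62).
D9: worse on vCPUs (7 vs 62).
D10: worse on vCPUs (60 vs 62).
D11: worse on vCPUs (53 vs 62).
No option is at least as good as D7 on every objective and strictly better on one.

No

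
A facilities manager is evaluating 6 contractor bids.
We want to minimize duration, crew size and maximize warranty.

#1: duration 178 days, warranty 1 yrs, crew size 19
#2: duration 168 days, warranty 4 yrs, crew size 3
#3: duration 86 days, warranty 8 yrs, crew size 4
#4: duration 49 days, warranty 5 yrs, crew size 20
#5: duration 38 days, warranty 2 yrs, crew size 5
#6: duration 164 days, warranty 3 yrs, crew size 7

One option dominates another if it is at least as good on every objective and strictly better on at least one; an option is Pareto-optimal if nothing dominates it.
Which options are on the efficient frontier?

#1: dominated by #2 (duration 168≤178, warranty 4≥1, crew size 3≤19).
#2: not dominated (best crew size).
#3: not dominated (best warranty).
#4: not dominated.
#5: not dominated (best duration).
#6: dominated by #3 (duration 86≤164, warranty 8≥3, crew size 4≤7).

#2, #3, #4, #5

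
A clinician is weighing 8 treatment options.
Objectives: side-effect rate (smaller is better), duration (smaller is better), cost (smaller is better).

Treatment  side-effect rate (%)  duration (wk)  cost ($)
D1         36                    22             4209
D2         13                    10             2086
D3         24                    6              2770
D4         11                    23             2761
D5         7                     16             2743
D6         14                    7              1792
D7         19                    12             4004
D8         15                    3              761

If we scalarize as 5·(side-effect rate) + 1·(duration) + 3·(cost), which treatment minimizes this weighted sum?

D8

D1: 5·36 + 1·22 + 3·4209 = 12829
D2: 5·13 + 1·10 + 3·2086 = 6333
D3: 5·24 + 1·6 + 3·2770 = 8436
D4: 5·11 + 1·23 + 3·2761 = 8361
D5: 5·7 + 1·16 + 3·2743 = 8280
D6: 5·14 + 1·7 + 3·1792 = 5453
D7: 5·19 + 1·12 + 3·4004 = 12119
D8: 5·15 + 1·3 + 3·761 = 2361
Lowest: D8 at 2361.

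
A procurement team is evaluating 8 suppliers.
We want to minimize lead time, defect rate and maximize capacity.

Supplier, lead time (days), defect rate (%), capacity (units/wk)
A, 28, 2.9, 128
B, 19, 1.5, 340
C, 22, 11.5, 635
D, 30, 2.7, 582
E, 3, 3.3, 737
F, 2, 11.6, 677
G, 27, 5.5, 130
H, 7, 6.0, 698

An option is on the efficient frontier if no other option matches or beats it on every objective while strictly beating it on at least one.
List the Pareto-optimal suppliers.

A: dominated by B (lead time 19≤28, defect rate 1.5≤2.9, capacity 340≥128).
B: not dominated (best defect rate).
C: dominated by E (lead time 3≤22, defect rate 3.3≤11.5, capacity 737≥635).
D: not dominated.
E: not dominated (best capacity).
F: not dominated (best lead time).
G: dominated by B (lead time 19≤27, defect rate 1.5≤5.5, capacity 340≥130).
H: dominated by E (lead time 3≤7, defect rate 3.3≤6.0, capacity 737≥698).

B, D, E, F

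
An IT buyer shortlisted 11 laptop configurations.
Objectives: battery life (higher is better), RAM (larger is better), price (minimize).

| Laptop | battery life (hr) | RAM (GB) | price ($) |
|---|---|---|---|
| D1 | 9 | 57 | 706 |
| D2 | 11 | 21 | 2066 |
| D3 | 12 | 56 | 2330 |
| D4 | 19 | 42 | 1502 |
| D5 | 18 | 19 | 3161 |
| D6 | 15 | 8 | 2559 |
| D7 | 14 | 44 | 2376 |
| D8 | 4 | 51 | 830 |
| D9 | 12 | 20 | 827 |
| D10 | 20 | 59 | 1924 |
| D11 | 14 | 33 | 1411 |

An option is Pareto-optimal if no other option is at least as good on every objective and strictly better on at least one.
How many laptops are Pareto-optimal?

D1: not dominated (best price).
D2: dominated by D4 (battery life 19≥11, RAM 42≥21, price 1502≤2066).
D3: dominated by D10 (battery life 20≥12, RAM 59≥56, price 1924≤2330).
D4: not dominated.
D5: dominated by D4 (battery life 19≥18, RAM 42≥19, price 1502≤3161).
D6: dominated by D4 (battery life 19≥15, RAM 42≥8, price 1502≤2559).
D7: dominated by D10 (battery life 20≥14, RAM 59≥44, price 1924≤2376).
D8: dominated by D1 (battery life 9≥4, RAM 57≥51, price 706≤830).
D9: not dominated.
D10: not dominated (best battery life).
D11: not dominated.
Pareto-optimal: D1, D4, D9, D10, D11 → 5.

5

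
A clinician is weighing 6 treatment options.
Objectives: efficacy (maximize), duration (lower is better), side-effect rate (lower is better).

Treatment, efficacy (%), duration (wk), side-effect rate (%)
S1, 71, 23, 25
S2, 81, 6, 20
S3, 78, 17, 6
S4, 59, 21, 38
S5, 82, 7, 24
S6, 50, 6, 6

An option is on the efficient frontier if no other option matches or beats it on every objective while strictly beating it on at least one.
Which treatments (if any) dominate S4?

S2, S3, S5

S2: efficacy 81≥59, duration 6≤21, side-effect rate 20≤38 — dominates S4.
S3: efficacy 78≥59, duration 17≤21, side-effect rate 6≤38 — dominates S4.
S5: efficacy 82≥59, duration 7≤21, side-effect rate 24≤38 — dominates S4.
Others (S1, S6) are each worse than S4 on at least one objective.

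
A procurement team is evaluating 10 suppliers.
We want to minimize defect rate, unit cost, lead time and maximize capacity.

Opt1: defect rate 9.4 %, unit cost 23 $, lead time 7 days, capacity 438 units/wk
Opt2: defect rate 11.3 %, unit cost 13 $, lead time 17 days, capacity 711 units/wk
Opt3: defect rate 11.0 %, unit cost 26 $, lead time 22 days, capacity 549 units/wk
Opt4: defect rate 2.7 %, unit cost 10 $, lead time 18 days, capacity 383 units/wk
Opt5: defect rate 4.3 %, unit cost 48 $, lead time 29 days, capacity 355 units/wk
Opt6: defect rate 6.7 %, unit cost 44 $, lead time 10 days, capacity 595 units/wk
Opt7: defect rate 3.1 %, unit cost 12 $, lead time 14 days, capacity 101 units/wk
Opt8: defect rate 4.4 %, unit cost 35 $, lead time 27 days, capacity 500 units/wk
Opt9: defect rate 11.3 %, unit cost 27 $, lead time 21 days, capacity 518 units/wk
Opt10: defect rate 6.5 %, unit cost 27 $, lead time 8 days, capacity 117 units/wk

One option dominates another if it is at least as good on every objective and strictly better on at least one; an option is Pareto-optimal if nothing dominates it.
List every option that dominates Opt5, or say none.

Opt4: defect rate 2.7≤4.3, unit cost 10≤48, lead time 18≤29, capacity 383≥355 — dominates Opt5.
Others (Opt1, Opt2, Opt3, Opt6, Opt7, Opt8, Opt9, Opt10) are each worse than Opt5 on at least one objective.

Opt4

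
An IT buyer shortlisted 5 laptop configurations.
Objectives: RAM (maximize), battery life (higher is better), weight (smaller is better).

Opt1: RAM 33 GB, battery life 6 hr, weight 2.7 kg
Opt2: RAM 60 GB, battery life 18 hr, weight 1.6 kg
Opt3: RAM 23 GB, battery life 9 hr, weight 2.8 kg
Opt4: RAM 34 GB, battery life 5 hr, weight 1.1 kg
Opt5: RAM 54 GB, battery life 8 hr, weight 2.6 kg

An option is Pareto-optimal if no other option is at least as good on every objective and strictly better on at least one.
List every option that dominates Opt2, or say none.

Opt1: worse on RAM (33 vs 60).
Opt3: worse on RAM (23 vs 60).
Opt4: worse on RAM (34 vs 60).
Opt5: worse on RAM (54 vs 60).
No option dominates Opt2.

none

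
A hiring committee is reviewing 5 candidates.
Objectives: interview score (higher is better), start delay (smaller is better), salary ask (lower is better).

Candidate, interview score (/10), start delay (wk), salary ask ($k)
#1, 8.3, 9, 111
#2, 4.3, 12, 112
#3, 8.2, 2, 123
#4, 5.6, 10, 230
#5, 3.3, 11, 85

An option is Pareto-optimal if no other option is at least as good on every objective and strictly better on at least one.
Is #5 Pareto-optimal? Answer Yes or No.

#1: worse on salary ask (111 vs 85).
#2: worse on start delay (12 vs 11).
#3: worse on salary ask (123 vs 85).
#4: worse on salary ask (230 vs 85).
No option is at least as good as #5 on every objective and strictly better on one.

Yes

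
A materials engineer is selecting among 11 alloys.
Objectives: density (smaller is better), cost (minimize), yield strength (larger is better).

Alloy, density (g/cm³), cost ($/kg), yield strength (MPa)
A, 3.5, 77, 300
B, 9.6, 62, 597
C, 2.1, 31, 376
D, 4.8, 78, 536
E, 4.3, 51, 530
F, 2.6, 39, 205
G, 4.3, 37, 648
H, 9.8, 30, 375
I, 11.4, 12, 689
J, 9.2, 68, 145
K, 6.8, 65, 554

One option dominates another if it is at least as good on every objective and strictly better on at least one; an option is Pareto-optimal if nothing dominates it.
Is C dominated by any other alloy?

A: worse on density (3.5 vs 2.1).
B: worse on density (9.6 vs 2.1).
D: worse on density (4.8 vs 2.1).
E: worse on density (4.3 vs 2.1).
F: worse on density (2.6 vs 2.1).
G: worse on density (4.3 vs 2.1).
H: worse on density (9.8 vs 2.1).
I: worse on density (11.4 vs 2.1).
J: worse on density (9.2 vs 2.1).
K: worse on density (6.8 vs 2.1).
No option is at least as good as C on every objective and strictly better on one.

No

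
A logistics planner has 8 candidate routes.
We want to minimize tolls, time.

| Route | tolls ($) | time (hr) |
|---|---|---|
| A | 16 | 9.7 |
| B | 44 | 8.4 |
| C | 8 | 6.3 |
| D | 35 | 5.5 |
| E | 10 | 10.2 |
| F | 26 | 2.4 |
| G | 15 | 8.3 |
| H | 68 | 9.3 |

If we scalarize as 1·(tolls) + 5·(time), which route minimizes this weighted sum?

F

A: 1·16 + 5·9.7 = 64.5
B: 1·44 + 5·8.4 = 86.0
C: 1·8 + 5·6.3 = 39.5
D: 1·35 + 5·5.5 = 62.5
E: 1·10 + 5·10.2 = 61.0
F: 1·26 + 5·2.4 = 38.0
G: 1·15 + 5·8.3 = 56.5
H: 1·68 + 5·9.3 = 114.5
Lowest: F at 38.0.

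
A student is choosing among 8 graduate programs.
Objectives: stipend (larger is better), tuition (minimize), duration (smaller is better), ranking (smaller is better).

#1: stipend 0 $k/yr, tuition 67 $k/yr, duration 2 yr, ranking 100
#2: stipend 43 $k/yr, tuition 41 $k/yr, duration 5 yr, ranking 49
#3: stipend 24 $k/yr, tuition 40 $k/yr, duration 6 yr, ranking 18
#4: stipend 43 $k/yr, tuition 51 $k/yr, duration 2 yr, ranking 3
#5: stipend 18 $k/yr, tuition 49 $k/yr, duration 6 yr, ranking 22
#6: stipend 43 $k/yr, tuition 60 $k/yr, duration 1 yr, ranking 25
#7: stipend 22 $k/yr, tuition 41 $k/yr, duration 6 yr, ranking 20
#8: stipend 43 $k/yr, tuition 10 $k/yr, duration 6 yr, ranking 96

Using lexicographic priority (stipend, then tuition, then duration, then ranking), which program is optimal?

#8

First maximize stipend: best is 43, kept {#2, #4, #6, #8}.
Then minimize tuition: best is 10, kept {#8}.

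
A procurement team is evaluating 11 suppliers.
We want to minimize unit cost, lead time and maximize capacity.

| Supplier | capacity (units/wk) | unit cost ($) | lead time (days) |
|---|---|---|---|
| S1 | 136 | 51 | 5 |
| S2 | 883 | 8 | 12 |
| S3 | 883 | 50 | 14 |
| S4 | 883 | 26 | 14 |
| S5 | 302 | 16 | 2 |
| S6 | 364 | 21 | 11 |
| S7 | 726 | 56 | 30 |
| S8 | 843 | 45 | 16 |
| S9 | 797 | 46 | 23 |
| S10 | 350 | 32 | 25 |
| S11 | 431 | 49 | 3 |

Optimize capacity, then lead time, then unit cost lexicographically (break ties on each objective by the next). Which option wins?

First maximize capacity: best is 883, kept {S2, S3, S4}.
Then minimize lead time: best is 12, kept {S2}.

S2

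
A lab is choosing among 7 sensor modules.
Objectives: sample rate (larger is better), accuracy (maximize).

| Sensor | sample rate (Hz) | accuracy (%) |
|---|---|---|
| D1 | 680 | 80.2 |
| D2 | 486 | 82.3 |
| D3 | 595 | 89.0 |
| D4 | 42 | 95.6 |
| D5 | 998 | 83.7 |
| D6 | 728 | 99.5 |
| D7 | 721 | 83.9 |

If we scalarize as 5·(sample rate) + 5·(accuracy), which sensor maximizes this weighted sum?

D5

D1: 5·680 + 5·80.2 = 3801.0
D2: 5·486 + 5·82.3 = 2841.5
D3: 5·595 + 5·89.0 = 3420.0
D4: 5·42 + 5·95.6 = 688.0
D5: 5·998 + 5·83.7 = 5408.5
D6: 5·728 + 5·99.5 = 4137.5
D7: 5·721 + 5·83.9 = 4024.5
Highest: D5 at 5408.5.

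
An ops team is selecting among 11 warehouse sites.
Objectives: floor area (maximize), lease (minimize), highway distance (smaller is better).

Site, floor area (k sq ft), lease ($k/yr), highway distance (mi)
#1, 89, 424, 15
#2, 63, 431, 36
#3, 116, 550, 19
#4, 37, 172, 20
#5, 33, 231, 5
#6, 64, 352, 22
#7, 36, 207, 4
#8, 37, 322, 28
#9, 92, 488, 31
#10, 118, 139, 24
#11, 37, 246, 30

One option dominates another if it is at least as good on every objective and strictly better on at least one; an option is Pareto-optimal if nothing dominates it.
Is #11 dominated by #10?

Yes

#10 vs #11: floor area 118≥37, lease 139≤246, highway distance 24≤30 — #10 is at least as good on every objective with at least one strict improvement.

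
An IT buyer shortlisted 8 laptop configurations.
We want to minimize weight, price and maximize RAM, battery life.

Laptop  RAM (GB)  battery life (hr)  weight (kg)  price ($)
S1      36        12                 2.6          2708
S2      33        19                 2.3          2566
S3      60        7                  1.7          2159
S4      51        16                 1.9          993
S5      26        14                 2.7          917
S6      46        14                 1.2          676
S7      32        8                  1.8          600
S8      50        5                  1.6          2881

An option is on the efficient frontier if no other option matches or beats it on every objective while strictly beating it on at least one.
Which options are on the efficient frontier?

S1: dominated by S4 (RAM 51≥36, battery life 16≥12, weight 1.9≤2.6, price 993≤2708).
S2: not dominated (best battery life).
S3: not dominated (best RAM).
S4: not dominated.
S5: dominated by S6 (RAM 46≥26, battery life 14≥14, weight 1.2≤2.7, price 676≤917).
S6: not dominated (best weight).
S7: not dominated (best price).
S8: not dominated.

S2, S3, S4, S6, S7, S8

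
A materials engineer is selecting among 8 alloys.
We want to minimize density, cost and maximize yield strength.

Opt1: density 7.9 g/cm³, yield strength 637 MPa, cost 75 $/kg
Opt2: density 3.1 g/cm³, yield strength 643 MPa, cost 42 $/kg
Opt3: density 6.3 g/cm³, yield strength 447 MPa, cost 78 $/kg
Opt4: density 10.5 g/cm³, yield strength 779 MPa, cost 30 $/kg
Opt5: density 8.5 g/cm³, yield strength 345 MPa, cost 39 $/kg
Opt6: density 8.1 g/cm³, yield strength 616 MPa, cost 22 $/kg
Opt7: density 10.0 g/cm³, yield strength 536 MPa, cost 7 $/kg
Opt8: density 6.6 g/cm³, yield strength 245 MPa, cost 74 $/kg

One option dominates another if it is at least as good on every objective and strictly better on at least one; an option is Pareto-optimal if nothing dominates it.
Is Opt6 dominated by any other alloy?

Opt1: worse on cost (75 vs 22).
Opt2: worse on cost (42 vs 22).
Opt3: worse on yield strength (447 vs 616).
Opt4: worse on density (10.5 vs 8.1).
Opt5: worse on density (8.5 vs 8.1).
Opt7: worse on density (10.0 vs 8.1).
Opt8: worse on yield strength (245 vs 616).
No option is at least as good as Opt6 on every objective and strictly better on one.

No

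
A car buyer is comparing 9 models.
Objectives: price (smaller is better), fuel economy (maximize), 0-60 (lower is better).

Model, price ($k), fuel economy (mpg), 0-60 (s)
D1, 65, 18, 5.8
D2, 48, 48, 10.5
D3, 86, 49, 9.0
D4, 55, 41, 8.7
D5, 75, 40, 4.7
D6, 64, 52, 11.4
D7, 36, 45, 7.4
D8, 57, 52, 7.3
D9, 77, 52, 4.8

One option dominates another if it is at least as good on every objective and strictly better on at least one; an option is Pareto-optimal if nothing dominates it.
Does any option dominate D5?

No

D1: worse on fuel economy (18 vs 40).
D2: worse on 0-60 (10.5 vs 4.7).
D3: worse on price (86 vs 75).
D4: worse on 0-60 (8.7 vs 4.7).
D6: worse on 0-60 (11.4 vs 4.7).
D7: worse on 0-60 (7.4 vs 4.7).
D8: worse on 0-60 (7.3 vs 4.7).
D9: worse on price (77 vs 75).
No option is at least as good as D5 on every objective and strictly better on one.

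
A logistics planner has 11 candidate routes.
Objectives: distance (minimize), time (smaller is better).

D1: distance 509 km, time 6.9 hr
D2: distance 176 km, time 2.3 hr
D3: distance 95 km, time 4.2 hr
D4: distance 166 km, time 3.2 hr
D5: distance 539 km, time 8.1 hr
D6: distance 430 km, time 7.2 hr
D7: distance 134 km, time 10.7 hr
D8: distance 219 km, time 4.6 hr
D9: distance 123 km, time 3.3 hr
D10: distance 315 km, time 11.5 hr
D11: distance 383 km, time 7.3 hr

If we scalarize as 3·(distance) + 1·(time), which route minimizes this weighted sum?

D1: 3·509 + 1·6.9 = 1533.9
D2: 3·176 + 1·2.3 = 530.3
D3: 3·95 + 1·4.2 = 289.2
D4: 3·166 + 1·3.2 = 501.2
D5: 3·539 + 1·8.1 = 1625.1
D6: 3·430 + 1·7.2 = 1297.2
D7: 3·134 + 1·10.7 = 412.7
D8: 3·219 + 1·4.6 = 661.6
D9: 3·123 + 1·3.3 = 372.3
D10: 3·315 + 1·11.5 = 956.5
D11: 3·383 + 1·7.3 = 1156.3
Lowest: D3 at 289.2.

D3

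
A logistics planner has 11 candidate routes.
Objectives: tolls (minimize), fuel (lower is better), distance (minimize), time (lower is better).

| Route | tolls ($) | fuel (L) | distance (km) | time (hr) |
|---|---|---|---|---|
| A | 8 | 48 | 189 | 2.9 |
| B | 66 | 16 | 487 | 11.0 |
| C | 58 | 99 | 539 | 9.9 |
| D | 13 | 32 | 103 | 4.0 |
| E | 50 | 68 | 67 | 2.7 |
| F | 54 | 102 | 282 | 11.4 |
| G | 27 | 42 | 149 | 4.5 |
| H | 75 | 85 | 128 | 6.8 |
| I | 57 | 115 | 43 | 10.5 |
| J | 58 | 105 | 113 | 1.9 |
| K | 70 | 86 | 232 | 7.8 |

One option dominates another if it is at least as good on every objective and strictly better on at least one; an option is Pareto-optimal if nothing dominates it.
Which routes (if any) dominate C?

A: tolls 8≤58, fuel 48≤99, distance 189≤539, time 2.9≤9.9 — dominates C.
D: tolls 13≤58, fuel 32≤99, distance 103≤539, time 4.0≤9.9 — dominates C.
E: tolls 50≤58, fuel 68≤99, distance 67≤539, time 2.7≤9.9 — dominates C.
G: tolls 27≤58, fuel 42≤99, distance 149≤539, time 4.5≤9.9 — dominates C.
Others (B, F, H, I, J, K) are each worse than C on at least one objective.

A, D, E, G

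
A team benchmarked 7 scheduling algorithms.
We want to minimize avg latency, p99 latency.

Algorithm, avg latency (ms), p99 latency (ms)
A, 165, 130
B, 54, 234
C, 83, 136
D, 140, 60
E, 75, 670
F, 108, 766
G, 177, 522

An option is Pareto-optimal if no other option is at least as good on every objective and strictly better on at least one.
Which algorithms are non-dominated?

A: dominated by D (avg latency 140≤165, p99 latency 60≤130).
B: not dominated (best avg latency).
C: not dominated.
D: not dominated (best p99 latency).
E: dominated by B (avg latency 54≤75, p99 latency 234≤670).
F: dominated by B (avg latency 54≤108, p99 latency 234≤766).
G: dominated by A (avg latency 165≤177, p99 latency 130≤522).

B, C, D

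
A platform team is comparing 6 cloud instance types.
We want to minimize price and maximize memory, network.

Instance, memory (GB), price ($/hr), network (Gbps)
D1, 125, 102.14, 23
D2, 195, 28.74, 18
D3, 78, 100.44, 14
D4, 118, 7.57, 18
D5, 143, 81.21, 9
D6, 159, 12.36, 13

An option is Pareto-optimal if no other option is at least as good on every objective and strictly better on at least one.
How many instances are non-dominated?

D1: not dominated (best network).
D2: not dominated (best memory).
D3: dominated by D2 (memory 195≥78, price 28.74≤100.44, network 18≥14).
D4: not dominated (best price).
D5: dominated by D2 (memory 195≥143, price 28.74≤81.21, network 18≥9).
D6: not dominated.
Pareto-optimal: D1, D2, D4, D6 → 4.

4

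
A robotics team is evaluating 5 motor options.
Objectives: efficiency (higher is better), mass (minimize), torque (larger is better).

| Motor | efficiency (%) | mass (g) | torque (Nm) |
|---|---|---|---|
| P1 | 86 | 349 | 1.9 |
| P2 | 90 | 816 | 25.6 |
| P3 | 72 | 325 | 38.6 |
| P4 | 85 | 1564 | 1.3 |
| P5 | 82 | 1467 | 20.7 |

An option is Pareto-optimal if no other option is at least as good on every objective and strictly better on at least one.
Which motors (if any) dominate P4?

P1, P2

P1: efficiency 86≥85, mass 349≤1564, torque 1.9≥1.3 — dominates P4.
P2: efficiency 90≥85, mass 816≤1564, torque 25.6≥1.3 — dominates P4.
Others (P3, P5) are each worse than P4 on at least one objective.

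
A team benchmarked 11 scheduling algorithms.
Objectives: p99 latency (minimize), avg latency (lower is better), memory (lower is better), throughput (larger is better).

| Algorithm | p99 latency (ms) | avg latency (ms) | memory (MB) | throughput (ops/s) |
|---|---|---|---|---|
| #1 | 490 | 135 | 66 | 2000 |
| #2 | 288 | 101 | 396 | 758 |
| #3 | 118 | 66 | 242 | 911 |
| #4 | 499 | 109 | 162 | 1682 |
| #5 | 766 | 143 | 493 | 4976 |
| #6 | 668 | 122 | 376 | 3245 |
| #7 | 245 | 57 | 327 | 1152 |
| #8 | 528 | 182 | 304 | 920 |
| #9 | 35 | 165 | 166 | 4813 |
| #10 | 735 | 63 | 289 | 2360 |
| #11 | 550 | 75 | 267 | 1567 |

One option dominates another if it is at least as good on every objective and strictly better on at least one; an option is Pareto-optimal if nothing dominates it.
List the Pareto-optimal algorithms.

#1, #3, #4, #5, #6, #7, #9, #10, #11

#1: not dominated (best memory).
#2: dominated by #3 (p99 latency 118≤288, avg latency 66≤101, memory 242≤396, throughput 911≥758).
#3: not dominated.
#4: not dominated.
#5: not dominated (best throughput).
#6: not dominated.
#7: not dominated (best avg latency).
#8: dominated by #1 (p99 latency 490≤528, avg latency 135≤182, memory 66≤304, throughput 2000≥920).
#9: not dominated (best p99 latency).
#10: not dominated.
#11: not dominated.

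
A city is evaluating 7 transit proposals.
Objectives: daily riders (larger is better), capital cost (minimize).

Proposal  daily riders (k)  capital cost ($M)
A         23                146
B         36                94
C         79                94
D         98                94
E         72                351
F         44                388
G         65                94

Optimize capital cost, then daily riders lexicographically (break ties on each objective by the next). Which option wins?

D

First minimize capital cost: best is 94, kept {B, C, D, G}.
Then maximize daily riders: best is 98, kept {D}.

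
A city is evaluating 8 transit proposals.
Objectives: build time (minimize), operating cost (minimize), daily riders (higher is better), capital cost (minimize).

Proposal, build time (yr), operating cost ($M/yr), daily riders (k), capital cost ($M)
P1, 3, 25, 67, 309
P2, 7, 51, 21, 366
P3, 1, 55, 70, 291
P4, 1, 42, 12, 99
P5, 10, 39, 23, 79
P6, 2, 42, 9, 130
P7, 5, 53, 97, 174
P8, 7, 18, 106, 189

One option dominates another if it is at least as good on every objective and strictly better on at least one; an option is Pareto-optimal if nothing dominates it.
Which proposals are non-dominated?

P1: not dominated.
P2: dominated by P1 (build time 3≤7, operating cost 25≤51, daily riders 67≥21, capital cost 309≤366).
P3: not dominated.
P4: not dominated.
P5: not dominated (best capital cost).
P6: dominated by P4 (build time 1≤2, operating cost 42≤42, daily riders 12≥9, capital cost 99≤130).
P7: not dominated.
P8: not dominated (best operating cost).

P1, P3, P4, P5, P7, P8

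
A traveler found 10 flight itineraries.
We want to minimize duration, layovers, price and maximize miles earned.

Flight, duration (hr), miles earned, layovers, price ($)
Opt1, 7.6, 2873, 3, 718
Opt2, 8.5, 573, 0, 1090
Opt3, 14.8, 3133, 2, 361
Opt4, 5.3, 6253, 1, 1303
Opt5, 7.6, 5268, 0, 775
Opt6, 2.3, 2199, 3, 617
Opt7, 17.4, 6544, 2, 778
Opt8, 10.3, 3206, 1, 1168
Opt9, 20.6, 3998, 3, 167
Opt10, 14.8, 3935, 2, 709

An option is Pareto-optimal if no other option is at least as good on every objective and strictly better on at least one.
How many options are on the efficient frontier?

Opt1: not dominated.
Opt2: dominated by Opt5 (duration 7.6≤8.5, miles earned 5268≥573, layovers 0≤0, price 775≤1090).
Opt3: not dominated.
Opt4: not dominated.
Opt5: not dominated.
Opt6: not dominated (best duration).
Opt7: not dominated (best miles earned).
Opt8: dominated by Opt5 (duration 7.6≤10.3, miles earned 5268≥3206, layovers 0≤1, price 775≤1168).
Opt9: not dominated (best price).
Opt10: not dominated.
Pareto-optimal: Opt1, Opt3, Opt4, Opt5, Opt6, Opt7, Opt9, Opt10 → 8.

8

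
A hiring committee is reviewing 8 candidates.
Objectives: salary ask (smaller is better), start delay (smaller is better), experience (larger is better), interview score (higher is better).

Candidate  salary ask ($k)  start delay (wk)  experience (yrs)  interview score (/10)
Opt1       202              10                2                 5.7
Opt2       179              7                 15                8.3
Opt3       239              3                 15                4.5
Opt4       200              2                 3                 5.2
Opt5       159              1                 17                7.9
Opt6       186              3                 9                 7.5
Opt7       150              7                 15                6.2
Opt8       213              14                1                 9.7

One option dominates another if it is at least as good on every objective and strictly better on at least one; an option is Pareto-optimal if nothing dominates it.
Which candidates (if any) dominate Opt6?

Opt5

Opt5: salary ask 159≤186, start delay 1≤3, experience 17≥9, interview score 7.9≥7.5 — dominates Opt6.
Others (Opt1, Opt2, Opt3, Opt4, Opt7, Opt8) are each worse than Opt6 on at least one objective.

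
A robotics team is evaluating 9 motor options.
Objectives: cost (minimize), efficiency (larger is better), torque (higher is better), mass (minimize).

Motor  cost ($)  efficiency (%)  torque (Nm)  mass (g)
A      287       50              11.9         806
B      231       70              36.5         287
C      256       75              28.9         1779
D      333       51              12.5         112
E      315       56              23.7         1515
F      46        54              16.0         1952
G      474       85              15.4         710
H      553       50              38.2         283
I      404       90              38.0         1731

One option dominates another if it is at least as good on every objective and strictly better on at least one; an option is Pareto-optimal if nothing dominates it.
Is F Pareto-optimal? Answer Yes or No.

A: worse on cost (287 vs 46).
B: worse on cost (231 vs 46).
C: worse on cost (256 vs 46).
D: worse on cost (333 vs 46).
E: worse on cost (315 vs 46).
G: worse on cost (474 vs 46).
H: worse on cost (553 vs 46).
I: worse on cost (404 vs 46).
No option is at least as good as F on every objective and strictly better on one.

Yes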